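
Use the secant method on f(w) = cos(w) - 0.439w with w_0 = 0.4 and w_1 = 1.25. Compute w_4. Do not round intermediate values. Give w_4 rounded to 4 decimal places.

1.0779

f(w_0) = 0.745461, f(w_1) = -0.233428
w_2 = 1.250000 - (-0.233428)·(1.250000 - 0.400000)/(-0.233428 - (0.745461)) = 1.047307; f(w_2) = 0.040137
w_3 = 1.047307 - (0.040137)·(1.047307 - 1.250000)/(0.040137 - (-0.233428)) = 1.077046; f(w_3) = 0.001108
w_4 = 1.077046 - (0.001108)·(1.077046 - 1.047307)/(0.001108 - (0.040137)) = 1.077891; f(w_4) = -0.000006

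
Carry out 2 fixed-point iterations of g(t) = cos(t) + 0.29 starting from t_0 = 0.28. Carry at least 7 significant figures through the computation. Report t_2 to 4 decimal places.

t_1 = g(0.280000) = 1.251055
t_2 = g(1.251055) = 0.604321

0.6043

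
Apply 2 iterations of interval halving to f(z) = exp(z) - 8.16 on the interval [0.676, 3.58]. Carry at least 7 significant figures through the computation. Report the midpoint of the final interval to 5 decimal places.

f(0.676000) = -6.194002, f(3.580000) = 27.713541 (opposite signs)
step 1: m = 2.128000, f(m) = 0.238054 > 0 → root in [0.676000, 2.128000]
step 2: m = 1.402000, f(m) = -4.096682 < 0 → root in [1.402000, 2.128000]
Midpoint of [1.402000, 2.128000] = 1.765000

1.76500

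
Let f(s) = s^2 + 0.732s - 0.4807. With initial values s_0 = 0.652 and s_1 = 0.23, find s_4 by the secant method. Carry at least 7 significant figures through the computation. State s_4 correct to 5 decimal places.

Secant update: s_(k+1) = s_k − f(s_k)·(s_k − s_(k-1))/(f(s_k) − f(s_(k-1))).
f(s_0) = 0.421668, f(s_1) = -0.259440
s_2 = 0.230000 - (-0.259440)·(0.230000 - 0.652000)/(-0.259440 - (0.421668)) = 0.390743; f(s_2) = -0.041995
s_3 = 0.390743 - (-0.041995)·(0.390743 - 0.230000)/(-0.041995 - (-0.259440)) = 0.421788; f(s_3) = 0.005954
s_4 = 0.421788 - (0.005954)·(0.421788 - 0.390743)/(0.005954 - (-0.041995)) = 0.417933; f(s_4) = -0.000105

0.41793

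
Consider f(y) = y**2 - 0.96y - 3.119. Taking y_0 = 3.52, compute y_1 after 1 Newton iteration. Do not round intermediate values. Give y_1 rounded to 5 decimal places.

f'(y) = 2y - 0.96
y_0 = 3.520000: f = 5.892200, f' = 6.080000 → y_1 = 3.520000 - (5.892200)/(6.080000) = 2.550888

2.55089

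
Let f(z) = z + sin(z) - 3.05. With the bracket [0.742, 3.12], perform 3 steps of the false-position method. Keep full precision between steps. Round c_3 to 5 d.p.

f(0.742000) = -1.632237, f(3.120000) = 0.091591
step 1: c = 2.993651, f(c) = 0.091054 > 0 → new bracket [0.742000, 2.993651]
step 2: c = 2.874681, f(c) = 0.088435 > 0 → new bracket [0.742000, 2.874681]
step 3: c = 2.765071, f(c) = 0.082759 > 0 → new bracket [0.742000, 2.765071]

2.76507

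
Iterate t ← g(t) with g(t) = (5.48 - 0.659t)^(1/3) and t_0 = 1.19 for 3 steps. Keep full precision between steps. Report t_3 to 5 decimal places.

t_1 = g(1.190000) = 1.674568
t_2 = g(1.674568) = 1.635715
t_3 = g(1.635715) = 1.638899

1.63890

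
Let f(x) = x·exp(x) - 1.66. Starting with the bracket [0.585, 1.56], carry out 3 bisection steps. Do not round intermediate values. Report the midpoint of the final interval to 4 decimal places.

f(0.585000) = -0.609930, f(1.560000) = 5.763761 (opposite signs)
step 1: m = 1.072500, f(m) = 1.474571 > 0 → root in [0.585000, 1.072500]
step 2: m = 0.828750, f(m) = 0.238214 > 0 → root in [0.585000, 0.828750]
step 3: m = 0.706875, f(m) = -0.226708 < 0 → root in [0.706875, 0.828750]
Midpoint of [0.706875, 0.828750] = 0.767813

0.7678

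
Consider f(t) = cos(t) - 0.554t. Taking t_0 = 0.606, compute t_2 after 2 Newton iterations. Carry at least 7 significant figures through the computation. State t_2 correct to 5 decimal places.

f'(t) = -sin(t) - 0.554
t_0 = 0.606000: f = 0.486209, f' = -1.123584 → t_1 = 0.606000 - (0.486209)/(-1.123584) = 1.038730
t_1 = 1.038730: f = -0.068142, f' = -1.415761 → t_2 = 1.038730 - (-0.068142)/(-1.415761) = 0.990599

0.99060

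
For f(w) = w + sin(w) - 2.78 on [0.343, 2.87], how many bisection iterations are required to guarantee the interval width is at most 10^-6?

Initial width b − a = 2.87 − 0.343 = 2.527000.
After n steps the width is (b−a)/2^n; need (b−a)/2^n ≤ 10^-6.
So n ≥ log₂(2.527000/10^-6) = log₂(2527000.0000) ≈ 21.2690.
Hence n = 22.

22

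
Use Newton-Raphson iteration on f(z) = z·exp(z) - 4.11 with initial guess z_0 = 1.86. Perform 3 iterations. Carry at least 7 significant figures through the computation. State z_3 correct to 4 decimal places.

1.2177

f'(z) = (z + 1)·exp(z)
z_0 = 1.860000: f = 7.838150, f' = 18.371887 → z_1 = 1.860000 - (7.838150)/(18.371887) = 1.433362
z_1 = 1.433362: f = 1.899757, f' = 10.202527 → z_2 = 1.433362 - (1.899757)/(10.202527) = 1.247157
z_2 = 1.247157: f = 0.230649, f' = 7.821084 → z_3 = 1.247157 - (0.230649)/(7.821084) = 1.217667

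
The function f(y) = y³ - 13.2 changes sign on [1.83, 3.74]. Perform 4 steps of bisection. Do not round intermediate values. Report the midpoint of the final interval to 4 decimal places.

2.3672

f(1.830000) = -7.071513, f(3.740000) = 39.113624 (opposite signs)
step 1: m = 2.785000, f(m) = 8.401087 > 0 → root in [1.830000, 2.785000]
step 2: m = 2.307500, f(m) = -0.913586 < 0 → root in [2.307500, 2.785000]
step 3: m = 2.546250, f(m) = 3.308329 > 0 → root in [2.307500, 2.546250]
step 4: m = 2.426875, f(m) = 1.093620 > 0 → root in [2.307500, 2.426875]
Midpoint of [2.307500, 2.426875] = 2.367188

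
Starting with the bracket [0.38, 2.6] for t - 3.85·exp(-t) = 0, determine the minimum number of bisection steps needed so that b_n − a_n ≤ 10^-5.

Initial width b − a = 2.6 − 0.38 = 2.220000.
After n steps the width is (b−a)/2^n; need (b−a)/2^n ≤ 10^-5.
So n ≥ log₂(2.220000/10^-5) = log₂(222000.0000) ≈ 17.7602.
Hence n = 18.

18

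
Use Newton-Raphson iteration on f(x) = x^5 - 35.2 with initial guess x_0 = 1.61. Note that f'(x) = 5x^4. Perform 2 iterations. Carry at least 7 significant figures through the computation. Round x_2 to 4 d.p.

2.1051

x_0 = 1.610000: f = -24.382438, f' = 33.594912 → x_1 = 1.610000 - (-24.382438)/(33.594912) = 2.335778
x_1 = 2.335778: f = 34.327650, f' = 148.831906 → x_2 = 2.335778 - (34.327650)/(148.831906) = 2.105131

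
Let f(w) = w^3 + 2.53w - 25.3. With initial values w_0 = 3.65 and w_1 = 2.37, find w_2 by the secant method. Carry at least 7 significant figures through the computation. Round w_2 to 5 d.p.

f(w_0) = 32.561625, f(w_1) = -5.991847
w_2 = 2.370000 - (-5.991847)·(2.370000 - 3.650000)/(-5.991847 - (32.561625)) = 2.568933; f(w_2) = -1.847136

2.56893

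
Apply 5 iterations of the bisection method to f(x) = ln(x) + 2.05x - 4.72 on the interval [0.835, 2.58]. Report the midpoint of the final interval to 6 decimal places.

1.952891

f(0.835000) = -3.188574, f(2.580000) = 1.516789 (opposite signs)
step 1: m = 1.707500, f(m) = -0.684595 < 0 → root in [1.707500, 2.580000]
step 2: m = 2.143750, f(m) = 0.437244 > 0 → root in [1.707500, 2.143750]
step 3: m = 1.925625, f(m) = -0.117218 < 0 → root in [1.925625, 2.143750]
step 4: m = 2.034687, f(m) = 0.161452 > 0 → root in [1.925625, 2.034687]
step 5: m = 1.980156, f(m) = 0.022496 > 0 → root in [1.925625, 1.980156]
Midpoint of [1.925625, 1.980156] = 1.952891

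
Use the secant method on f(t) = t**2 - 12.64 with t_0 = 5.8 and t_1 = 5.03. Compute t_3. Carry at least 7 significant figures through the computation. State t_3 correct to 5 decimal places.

Secant update: t_(k+1) = t_k − f(t_k)·(t_k − t_(k-1))/(f(t_k) − f(t_(k-1))).
f(t_0) = 21.000000, f(t_1) = 12.660900
t_2 = 5.030000 - (12.660900)·(5.030000 - 5.800000)/(12.660900 - (21.000000)) = 3.860942; f(t_2) = 2.266872
t_3 = 3.860942 - (2.266872)·(3.860942 - 5.030000)/(2.266872 - (12.660900)) = 3.605978; f(t_3) = 0.363075

3.60598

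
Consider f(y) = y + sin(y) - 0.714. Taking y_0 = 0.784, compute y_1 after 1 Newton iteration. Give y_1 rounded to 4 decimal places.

0.3296

f'(y) = 1 + cos(y)
y_0 = 0.784000: f = 0.776117, f' = 1.708095 → y_1 = 0.784000 - (0.776117)/(1.708095) = 0.329624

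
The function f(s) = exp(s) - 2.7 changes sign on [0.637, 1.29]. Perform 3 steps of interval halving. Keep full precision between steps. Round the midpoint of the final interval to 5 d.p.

1.00431

f(0.637000) = -0.809200, f(1.290000) = 0.932787 (opposite signs)
step 1: m = 0.963500, f(m) = -0.079147 < 0 → root in [0.963500, 1.290000]
step 2: m = 1.126750, f(m) = 0.385612 > 0 → root in [0.963500, 1.126750]
step 3: m = 1.045125, f(m) = 0.143754 > 0 → root in [0.963500, 1.045125]
Midpoint of [0.963500, 1.045125] = 1.004313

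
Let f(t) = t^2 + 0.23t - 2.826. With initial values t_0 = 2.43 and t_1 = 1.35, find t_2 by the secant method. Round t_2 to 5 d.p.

1.52282

Secant update: t_(k+1) = t_k − f(t_k)·(t_k − t_(k-1))/(f(t_k) − f(t_(k-1))).
f(t_0) = 3.637800, f(t_1) = -0.693000
t_2 = 1.350000 - (-0.693000)·(1.350000 - 2.430000)/(-0.693000 - (3.637800)) = 1.522818; f(t_2) = -0.156777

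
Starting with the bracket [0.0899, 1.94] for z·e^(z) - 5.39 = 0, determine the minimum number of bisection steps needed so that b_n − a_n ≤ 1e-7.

Initial width b − a = 1.94 − 0.0899 = 1.850100.
After n steps the width is (b−a)/2^n; need (b−a)/2^n ≤ 1e-7.
So n ≥ log₂(1.850100/1e-7) = log₂(18501000.0000) ≈ 24.1411.
Hence n = 25.

25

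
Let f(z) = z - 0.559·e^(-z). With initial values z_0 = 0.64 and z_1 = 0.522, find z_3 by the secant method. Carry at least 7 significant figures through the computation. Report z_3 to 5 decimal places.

f(z_0) = 0.345244, f(z_1) = 0.190327
z_2 = 0.522000 - (0.190327)·(0.522000 - 0.640000)/(0.190327 - (0.345244)) = 0.377028; f(z_2) = -0.006389
z_3 = 0.377028 - (-0.006389)·(0.377028 - 0.522000)/(-0.006389 - (0.190327)) = 0.381736; f(z_3) = 0.000121

0.38174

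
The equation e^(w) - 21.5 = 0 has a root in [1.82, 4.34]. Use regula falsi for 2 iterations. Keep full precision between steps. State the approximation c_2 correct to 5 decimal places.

False-position update: c = (a·f(b) − b·f(a))/(f(b) − f(a)); replace the endpoint whose sign matches f(c).
f(1.820000) = -15.328142, f(4.340000) = 55.207539
step 1: c = 2.367622, f(c) = -10.828012 < 0 → new bracket [2.367622, 4.340000]
step 2: c = 2.691038, f(c) = -6.753025 < 0 → new bracket [2.691038, 4.340000]

2.69104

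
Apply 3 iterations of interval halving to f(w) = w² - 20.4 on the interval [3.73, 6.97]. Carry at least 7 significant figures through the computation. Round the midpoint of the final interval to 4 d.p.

4.3375

f(3.730000) = -6.487100, f(6.970000) = 28.180900 (opposite signs)
step 1: m = 5.350000, f(m) = 8.222500 > 0 → root in [3.730000, 5.350000]
step 2: m = 4.540000, f(m) = 0.211600 > 0 → root in [3.730000, 4.540000]
step 3: m = 4.135000, f(m) = -3.301775 < 0 → root in [4.135000, 4.540000]
Midpoint of [4.135000, 4.540000] = 4.337500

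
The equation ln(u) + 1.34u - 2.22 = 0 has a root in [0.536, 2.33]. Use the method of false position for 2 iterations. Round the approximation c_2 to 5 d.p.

1.42190

f(0.536000) = -2.125381, f(2.330000) = 1.748068
step 1: c = 1.520377, f(c) = 0.236263 > 0 → new bracket [0.536000, 1.520377]
step 2: c = 1.421898, f(c) = 0.037336 > 0 → new bracket [0.536000, 1.421898]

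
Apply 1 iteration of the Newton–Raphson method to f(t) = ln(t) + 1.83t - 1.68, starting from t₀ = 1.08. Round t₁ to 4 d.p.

0.9445

f'(t) = 1/t + 1.83
t_0 = 1.080000: f = 0.373361, f' = 2.755926 → t_1 = 1.080000 - (0.373361)/(2.755926) = 0.944524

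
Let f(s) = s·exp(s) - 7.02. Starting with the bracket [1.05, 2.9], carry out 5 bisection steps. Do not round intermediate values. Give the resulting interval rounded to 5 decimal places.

[1.51250, 1.57031]

f(1.050000) = -4.019466, f(2.900000) = 45.685022 (opposite signs)
step 1: m = 1.975000, f(m) = 7.213074 > 0 → root in [1.050000, 1.975000]
step 2: m = 1.512500, f(m) = -0.156182 < 0 → root in [1.512500, 1.975000]
step 3: m = 1.743750, f(m) = 2.952068 > 0 → root in [1.512500, 1.743750]
step 4: m = 1.628125, f(m) = 1.274180 > 0 → root in [1.512500, 1.628125]
step 5: m = 1.570313, f(m) = 0.530299 > 0 → root in [1.512500, 1.570313]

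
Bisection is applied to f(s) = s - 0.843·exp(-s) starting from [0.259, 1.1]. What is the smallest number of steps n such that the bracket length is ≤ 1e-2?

7

Initial width b − a = 1.1 − 0.259 = 0.841000.
After n steps the width is (b−a)/2^n; need (b−a)/2^n ≤ 1e-2.
So n ≥ log₂(0.841000/1e-2) = log₂(84.1000) ≈ 6.3940.
Hence n = 7.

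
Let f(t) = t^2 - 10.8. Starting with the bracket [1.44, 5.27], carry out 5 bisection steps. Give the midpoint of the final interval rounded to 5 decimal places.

3.29516

f(1.440000) = -8.726400, f(5.270000) = 16.972900 (opposite signs)
step 1: m = 3.355000, f(m) = 0.456025 > 0 → root in [1.440000, 3.355000]
step 2: m = 2.397500, f(m) = -5.051994 < 0 → root in [2.397500, 3.355000]
step 3: m = 2.876250, f(m) = -2.527186 < 0 → root in [2.876250, 3.355000]
step 4: m = 3.115625, f(m) = -1.092881 < 0 → root in [3.115625, 3.355000]
step 5: m = 3.235312, f(m) = -0.332753 < 0 → root in [3.235312, 3.355000]
Midpoint of [3.235312, 3.355000] = 3.295156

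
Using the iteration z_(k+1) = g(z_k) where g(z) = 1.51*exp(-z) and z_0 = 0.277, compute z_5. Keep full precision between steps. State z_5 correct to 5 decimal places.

0.83406

z_1 = g(0.277000) = 1.144662
z_2 = g(1.144662) = 0.480680
z_3 = g(0.480680) = 0.933727
z_4 = g(0.933727) = 0.593560
z_5 = g(0.593560) = 0.834060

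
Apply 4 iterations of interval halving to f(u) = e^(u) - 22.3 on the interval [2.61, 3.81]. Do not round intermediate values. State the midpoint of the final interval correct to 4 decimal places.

3.0975

f(2.610000) = -8.700949, f(3.810000) = 22.850439 (opposite signs)
step 1: m = 3.210000, f(m) = 2.479086 > 0 → root in [2.610000, 3.210000]
step 2: m = 2.910000, f(m) = -3.943201 < 0 → root in [2.910000, 3.210000]
step 3: m = 3.060000, f(m) = -0.972443 < 0 → root in [3.060000, 3.210000]
step 4: m = 3.135000, f(m) = 0.688636 > 0 → root in [3.060000, 3.135000]
Midpoint of [3.060000, 3.135000] = 3.097500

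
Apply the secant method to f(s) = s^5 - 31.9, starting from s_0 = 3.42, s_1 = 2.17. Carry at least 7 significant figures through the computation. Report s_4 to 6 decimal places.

Secant update: s_(k+1) = s_k − f(s_k)·(s_k − s_(k-1))/(f(s_k) − f(s_(k-1))).
f(s_0) = 435.975744, f(s_1) = 16.217014
s_2 = 2.170000 - (16.217014)·(2.170000 - 3.420000)/(16.217014 - (435.975744)) = 2.121707; f(s_2) = 11.095934
s_3 = 2.121707 - (11.095934)·(2.121707 - 2.170000)/(11.095934 - (16.217014)) = 2.017071; f(s_3) = 1.489174
s_4 = 2.017071 - (1.489174)·(2.017071 - 2.121707)/(1.489174 - (11.095934)) = 2.000851; f(s_4) = 0.168116

2.000851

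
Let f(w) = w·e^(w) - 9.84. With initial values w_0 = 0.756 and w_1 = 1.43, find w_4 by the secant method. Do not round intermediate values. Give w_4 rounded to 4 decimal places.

1.7241

f(w_0) = -8.229916, f(w_1) = -3.864460
w_2 = 1.430000 - (-3.864460)·(1.430000 - 0.756000)/(-3.864460 - (-8.229916)) = 2.026649; f(w_2) = 5.539463
w_3 = 2.026649 - (5.539463)·(2.026649 - 1.430000)/(5.539463 - (-3.864460)) = 1.675188; f(w_3) = -0.894836
w_4 = 1.675188 - (-0.894836)·(1.675188 - 2.026649)/(-0.894836 - (5.539463)) = 1.724067; f(w_4) = -0.172669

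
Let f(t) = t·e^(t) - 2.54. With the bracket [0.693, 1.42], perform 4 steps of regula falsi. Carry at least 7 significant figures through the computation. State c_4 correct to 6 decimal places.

f(0.693000) = -1.154204, f(1.420000) = 3.334711
step 1: c = 0.879929, f(c) = -0.418732 < 0 → new bracket [0.879929, 1.420000]
step 2: c = 0.940179, f(c) = -0.132730 < 0 → new bracket [0.940179, 1.420000]
step 3: c = 0.958546, f(c) = -0.040208 < 0 → new bracket [0.958546, 1.420000]
step 4: c = 0.964043, f(c) = -0.012011 < 0 → new bracket [0.964043, 1.420000]

0.964043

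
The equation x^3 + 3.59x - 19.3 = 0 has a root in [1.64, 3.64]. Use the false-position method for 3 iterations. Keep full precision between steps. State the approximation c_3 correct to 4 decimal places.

f(1.640000) = -9.001456, f(3.640000) = 41.996144
step 1: c = 1.993015, f(c) = -4.228606 < 0 → new bracket [1.993015, 3.640000]
step 2: c = 2.143680, f(c) = -1.753202 < 0 → new bracket [2.143680, 3.640000]
step 3: c = 2.203643, f(c) = -0.687937 < 0 → new bracket [2.203643, 3.640000]

2.2036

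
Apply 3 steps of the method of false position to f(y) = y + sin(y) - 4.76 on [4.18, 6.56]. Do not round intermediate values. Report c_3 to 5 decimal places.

f(4.180000) = -1.441597, f(6.560000) = 2.073293
step 1: c = 5.156133, f(c) = -0.507017 < 0 → new bracket [5.156133, 6.560000]
step 2: c = 5.431986, f(c) = -0.080086 < 0 → new bracket [5.431986, 6.560000]
step 3: c = 5.473937, f(c) = -0.009831 < 0 → new bracket [5.473937, 6.560000]

5.47394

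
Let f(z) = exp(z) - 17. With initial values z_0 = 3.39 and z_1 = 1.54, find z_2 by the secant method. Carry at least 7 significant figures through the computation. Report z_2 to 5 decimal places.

f(z_0) = 12.665952, f(z_1) = -12.335410
z_2 = 1.540000 - (-12.335410)·(1.540000 - 3.390000)/(-12.335410 - (12.665952)) = 2.452771; f(z_2) = -5.379502

2.45277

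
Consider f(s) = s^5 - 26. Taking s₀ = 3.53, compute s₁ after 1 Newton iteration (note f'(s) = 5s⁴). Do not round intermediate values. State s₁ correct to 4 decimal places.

s_0 = 3.530000: f = 522.117322, f' = 776.370144 → s_1 = 3.530000 - (522.117322)/(776.370144) = 2.857489

2.8575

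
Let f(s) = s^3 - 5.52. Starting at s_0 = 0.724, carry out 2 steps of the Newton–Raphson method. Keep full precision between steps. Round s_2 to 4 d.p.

Newton update: s ← s − f(s)/f'(s).
f'(s) = 3s^2
s_0 = 0.724000: f = -5.140497, f' = 1.572528 → s_1 = 0.724000 - (-5.140497)/(1.572528) = 3.992938
s_1 = 3.992938: f = 58.141623, f' = 47.830662 → s_2 = 3.992938 - (58.141623)/(47.830662) = 2.777366

2.7774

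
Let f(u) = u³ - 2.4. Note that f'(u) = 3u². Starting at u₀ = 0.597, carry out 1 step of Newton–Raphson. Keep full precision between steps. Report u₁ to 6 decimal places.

2.642612

u_0 = 0.597000: f = -2.187224, f' = 1.069227 → u_1 = 0.597000 - (-2.187224)/(1.069227) = 2.642612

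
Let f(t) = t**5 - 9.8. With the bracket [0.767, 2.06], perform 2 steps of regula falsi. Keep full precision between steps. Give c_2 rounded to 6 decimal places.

1.322609

False-position update: c = (a·f(b) − b·f(a))/(f(b) − f(a)); replace the endpoint whose sign matches f(c).
f(0.767000) = -9.534554, f(2.060000) = 27.296770
step 1: c = 1.101720, f(c) = -8.176860 < 0 → new bracket [1.101720, 2.060000]
step 2: c = 1.322609, f(c) = -5.752782 < 0 → new bracket [1.322609, 2.060000]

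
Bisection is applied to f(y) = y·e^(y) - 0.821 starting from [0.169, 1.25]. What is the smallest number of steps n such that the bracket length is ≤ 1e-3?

11

Initial width b − a = 1.25 − 0.169 = 1.081000.
After n steps the width is (b−a)/2^n; need (b−a)/2^n ≤ 1e-3.
So n ≥ log₂(1.081000/1e-3) = log₂(1081.0000) ≈ 10.0782.
Hence n = 11.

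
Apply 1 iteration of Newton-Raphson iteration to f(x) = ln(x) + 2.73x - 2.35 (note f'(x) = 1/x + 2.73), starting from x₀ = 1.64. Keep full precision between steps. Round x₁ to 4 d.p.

0.8549

x_0 = 1.640000: f = 2.621896, f' = 3.339756 → x_1 = 1.640000 - (2.621896)/(3.339756) = 0.854944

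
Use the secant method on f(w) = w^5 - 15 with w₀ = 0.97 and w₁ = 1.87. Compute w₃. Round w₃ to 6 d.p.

1.688830

f(w_0) = -14.141266, f(w_1) = 7.866939
w_2 = 1.870000 - (7.866939)·(1.870000 - 0.970000)/(7.866939 - (-14.141266)) = 1.548291; f(w_2) = -6.102613
w_3 = 1.548291 - (-6.102613)·(1.548291 - 1.870000)/(-6.102613 - (7.866939)) = 1.688830; f(w_3) = -1.261817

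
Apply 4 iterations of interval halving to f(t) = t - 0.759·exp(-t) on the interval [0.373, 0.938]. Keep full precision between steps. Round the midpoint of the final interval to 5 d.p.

0.46128

f(0.373000) = -0.149697, f(0.938000) = 0.640920 (opposite signs)
step 1: m = 0.655500, f(m) = 0.261441 > 0 → root in [0.373000, 0.655500]
step 2: m = 0.514250, f(m) = 0.060407 > 0 → root in [0.373000, 0.514250]
step 3: m = 0.443625, f(m) = -0.043430 < 0 → root in [0.443625, 0.514250]
step 4: m = 0.478938, f(m) = 0.008782 > 0 → root in [0.443625, 0.478938]
Midpoint of [0.443625, 0.478938] = 0.461281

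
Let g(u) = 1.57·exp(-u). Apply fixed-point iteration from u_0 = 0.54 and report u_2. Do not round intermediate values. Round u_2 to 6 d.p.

0.628865

u_1 = g(0.540000) = 0.914915
u_2 = g(0.914915) = 0.628865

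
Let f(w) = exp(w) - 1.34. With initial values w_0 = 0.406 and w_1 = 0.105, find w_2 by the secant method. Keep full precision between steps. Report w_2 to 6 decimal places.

0.281923

f(w_0) = 0.160803, f(w_1) = -0.229289
w_2 = 0.105000 - (-0.229289)·(0.105000 - 0.406000)/(-0.229289 - (0.160803)) = 0.281923; f(w_2) = -0.014324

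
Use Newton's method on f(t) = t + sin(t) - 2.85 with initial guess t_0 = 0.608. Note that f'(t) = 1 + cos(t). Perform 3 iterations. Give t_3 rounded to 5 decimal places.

t_0 = 0.608000: f = -1.670773, f' = 1.820792 → t_1 = 0.608000 - (-1.670773)/(1.820792) = 1.525608
t_1 = 1.525608: f = -0.325413, f' = 1.045173 → t_2 = 1.525608 - (-0.325413)/(1.045173) = 1.836956
t_2 = 1.836956: f = -0.048256, f' = 0.736971 → t_3 = 1.836956 - (-0.048256)/(0.736971) = 1.902435

1.90243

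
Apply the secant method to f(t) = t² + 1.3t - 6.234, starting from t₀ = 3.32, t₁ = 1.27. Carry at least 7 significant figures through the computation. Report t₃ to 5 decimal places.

1.95368

f(t_0) = 9.104400, f(t_1) = -2.970100
t_2 = 1.270000 - (-2.970100)·(1.270000 - 3.320000)/(-2.970100 - (9.104400)) = 1.774261; f(t_2) = -0.779456
t_3 = 1.774261 - (-0.779456)·(1.774261 - 1.270000)/(-0.779456 - (-2.970100)) = 1.953684; f(t_3) = 0.122668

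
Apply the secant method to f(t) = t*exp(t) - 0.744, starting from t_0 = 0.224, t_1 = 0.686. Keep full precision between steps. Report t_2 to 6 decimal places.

0.422022

f(t_0) = -0.463760, f(t_1) = 0.618229
t_2 = 0.686000 - (0.618229)·(0.686000 - 0.224000)/(0.618229 - (-0.463760)) = 0.422022; f(t_2) = -0.100400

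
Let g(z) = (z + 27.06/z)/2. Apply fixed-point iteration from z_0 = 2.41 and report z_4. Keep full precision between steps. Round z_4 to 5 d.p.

5.20192

z_1 = g(2.410000) = 6.819108
z_2 = g(6.819108) = 5.393684
z_3 = g(5.393684) = 5.205332
z_4 = g(5.205332) = 5.201924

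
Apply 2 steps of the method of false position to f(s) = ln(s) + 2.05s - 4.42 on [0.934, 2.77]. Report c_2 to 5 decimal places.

False-position update: c = (a·f(b) − b·f(a))/(f(b) − f(a)); replace the endpoint whose sign matches f(c).
f(0.934000) = -2.573579, f(2.770000) = 2.277347
step 1: c = 1.908060, f(c) = 0.137609 > 0 → new bracket [0.934000, 1.908060]
step 2: c = 1.858620, f(c) = 0.010006 > 0 → new bracket [0.934000, 1.858620]

1.85862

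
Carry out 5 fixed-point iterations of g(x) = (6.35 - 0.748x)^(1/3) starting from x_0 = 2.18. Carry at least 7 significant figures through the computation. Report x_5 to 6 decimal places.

1.717396

x_1 = g(2.180000) = 1.677365
x_2 = g(1.677365) = 1.720775
x_3 = g(1.720775) = 1.717112
x_4 = g(1.717112) = 1.717422
x_5 = g(1.717422) = 1.717396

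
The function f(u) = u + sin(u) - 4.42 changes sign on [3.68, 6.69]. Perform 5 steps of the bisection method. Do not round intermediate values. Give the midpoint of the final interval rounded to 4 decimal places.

5.2320

f(3.680000) = -1.252769, f(6.690000) = 2.665686 (opposite signs)
step 1: m = 5.185000, f(m) = -0.125383 < 0 → root in [5.185000, 6.690000]
step 2: m = 5.937500, f(m) = 1.178658 > 0 → root in [5.185000, 5.937500]
step 3: m = 5.561250, f(m) = 0.480412 > 0 → root in [5.185000, 5.561250]
step 4: m = 5.373125, f(m) = 0.163584 > 0 → root in [5.185000, 5.373125]
step 5: m = 5.279063, f(m) = 0.015371 > 0 → root in [5.185000, 5.279063]
Midpoint of [5.185000, 5.279063] = 5.232031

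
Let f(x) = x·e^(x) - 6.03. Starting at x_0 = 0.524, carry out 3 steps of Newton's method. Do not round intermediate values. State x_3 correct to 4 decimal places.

1.5770

Newton update: x ← x − f(x)/f'(x).
f'(x) = (x + 1)·e^(x)
x_0 = 0.524000: f = -5.145085, f' = 2.573684 → x_1 = 0.524000 - (-5.145085)/(2.573684) = 2.523113
x_1 = 2.523113: f = 25.426511, f' = 43.923854 → x_2 = 2.523113 - (25.426511)/(43.923854) = 1.944236
x_2 = 1.944236: f = 7.556879, f' = 20.575167 → x_3 = 1.944236 - (7.556879)/(20.575167) = 1.576954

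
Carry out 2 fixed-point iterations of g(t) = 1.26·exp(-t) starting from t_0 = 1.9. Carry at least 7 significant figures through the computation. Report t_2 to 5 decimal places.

1.04358

t_1 = g(1.900000) = 0.188456
t_2 = g(0.188456) = 1.043578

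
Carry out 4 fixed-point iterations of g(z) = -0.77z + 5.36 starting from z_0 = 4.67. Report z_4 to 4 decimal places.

z_1 = g(4.670000) = 1.764100
z_2 = g(1.764100) = 4.001643
z_3 = g(4.001643) = 2.278735
z_4 = g(2.278735) = 3.605374

3.6054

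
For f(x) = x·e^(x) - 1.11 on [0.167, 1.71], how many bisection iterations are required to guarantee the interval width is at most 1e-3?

11

Initial width b − a = 1.71 − 0.167 = 1.543000.
After n steps the width is (b−a)/2^n; need (b−a)/2^n ≤ 1e-3.
So n ≥ log₂(1.543000/1e-3) = log₂(1543.0000) ≈ 10.5915.
Hence n = 11.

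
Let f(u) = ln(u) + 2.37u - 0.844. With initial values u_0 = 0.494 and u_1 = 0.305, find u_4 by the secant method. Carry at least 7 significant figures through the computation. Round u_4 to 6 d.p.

0.583447

Secant update: u_(k+1) = u_k − f(u_k)·(u_k − u_(k-1))/(f(u_k) − f(u_(k-1))).
f(u_0) = -0.378440, f(u_1) = -1.308594
u_2 = 0.305000 - (-1.308594)·(0.305000 - 0.494000)/(-1.308594 - (-0.378440)) = 0.570896; f(u_2) = -0.051525
u_3 = 0.570896 - (-0.051525)·(0.570896 - 0.305000)/(-0.051525 - (-1.308594)) = 0.581795; f(u_3) = -0.006785
u_4 = 0.581795 - (-0.006785)·(0.581795 - 0.570896)/(-0.006785 - (-0.051525)) = 0.583447; f(u_4) = -0.000031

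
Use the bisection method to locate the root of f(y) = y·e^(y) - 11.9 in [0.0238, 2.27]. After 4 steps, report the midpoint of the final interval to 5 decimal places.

1.91903

f(0.023800) = -11.875627, f(2.270000) = 10.072240 (opposite signs)
step 1: m = 1.146900, f(m) = -8.289080 < 0 → root in [1.146900, 2.270000]
step 2: m = 1.708450, f(m) = -2.468676 < 0 → root in [1.708450, 2.270000]
step 3: m = 1.989225, f(m) = 2.640969 > 0 → root in [1.708450, 1.989225]
step 4: m = 1.848838, f(m) = -0.155388 < 0 → root in [1.848838, 1.989225]
Midpoint of [1.848838, 1.989225] = 1.919031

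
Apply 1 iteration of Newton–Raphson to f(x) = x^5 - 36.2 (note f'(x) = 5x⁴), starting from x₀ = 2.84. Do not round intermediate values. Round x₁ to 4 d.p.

2.3833

Newton update: x ← x − f(x)/f'(x).
x_0 = 2.840000: f = 148.553086, f' = 325.269517 → x_1 = 2.840000 - (148.553086)/(325.269517) = 2.383292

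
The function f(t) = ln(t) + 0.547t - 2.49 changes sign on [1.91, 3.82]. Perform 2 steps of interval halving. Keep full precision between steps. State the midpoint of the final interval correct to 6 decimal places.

2.626250

f(1.910000) = -0.798127, f(3.820000) = 0.939790 (opposite signs)
step 1: m = 2.865000, f(m) = 0.129723 > 0 → root in [1.910000, 2.865000]
step 2: m = 2.387500, f(m) = -0.313791 < 0 → root in [2.387500, 2.865000]
Midpoint of [2.387500, 2.865000] = 2.626250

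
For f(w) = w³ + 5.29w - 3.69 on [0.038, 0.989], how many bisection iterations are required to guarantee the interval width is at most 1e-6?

20

Initial width b − a = 0.989 − 0.038 = 0.951000.
After n steps the width is (b−a)/2^n; need (b−a)/2^n ≤ 1e-6.
So n ≥ log₂(0.951000/1e-6) = log₂(951000.0000) ≈ 19.8591.
Hence n = 20.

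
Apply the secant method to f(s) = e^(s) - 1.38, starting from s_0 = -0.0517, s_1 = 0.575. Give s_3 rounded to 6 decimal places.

0.316246

f(s_0) = -0.430386, f(s_1) = 0.397131
s_2 = 0.575000 - (0.397131)·(0.575000 - -0.051700)/(0.397131 - (-0.430386)) = 0.274243; f(s_2) = -0.064466
s_3 = 0.274243 - (-0.064466)·(0.274243 - 0.575000)/(-0.064466 - (0.397131)) = 0.316246; f(s_3) = -0.008032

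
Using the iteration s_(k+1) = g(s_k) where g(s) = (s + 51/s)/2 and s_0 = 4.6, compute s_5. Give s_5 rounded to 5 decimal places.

s_1 = g(4.600000) = 7.843478
s_2 = g(7.843478) = 7.172848
s_3 = g(7.172848) = 7.141497
s_4 = g(7.141497) = 7.141428
s_5 = g(7.141428) = 7.141428

7.14143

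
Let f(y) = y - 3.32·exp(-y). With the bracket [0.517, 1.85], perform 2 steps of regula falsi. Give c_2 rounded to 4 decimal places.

False-position update: c = (a·f(b) − b·f(a))/(f(b) − f(a)); replace the endpoint whose sign matches f(c).
f(0.517000) = -1.462739, f(1.850000) = 1.327973
step 1: c = 1.215686, f(c) = 0.231284 > 0 → new bracket [0.517000, 1.215686]
step 2: c = 1.120295, f(c) = 0.037365 > 0 → new bracket [0.517000, 1.120295]

1.1203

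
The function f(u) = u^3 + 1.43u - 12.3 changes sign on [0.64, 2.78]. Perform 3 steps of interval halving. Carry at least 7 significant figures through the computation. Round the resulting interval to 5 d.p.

f(0.640000) = -11.122656, f(2.780000) = 13.160352 (opposite signs)
step 1: m = 1.710000, f(m) = -4.854489 < 0 → root in [1.710000, 2.780000]
step 2: m = 2.245000, f(m) = 2.225206 > 0 → root in [1.710000, 2.245000]
step 3: m = 1.977500, f(m) = -1.739149 < 0 → root in [1.977500, 2.245000]

[1.97750, 2.24500]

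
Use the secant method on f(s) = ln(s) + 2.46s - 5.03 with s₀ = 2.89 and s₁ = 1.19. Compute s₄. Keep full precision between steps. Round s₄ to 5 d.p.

Secant update: s_(k+1) = s_k − f(s_k)·(s_k − s_(k-1))/(f(s_k) − f(s_(k-1))).
f(s_0) = 3.140657, f(s_1) = -1.928647
s_2 = 1.190000 - (-1.928647)·(1.190000 - 2.890000)/(-1.928647 - (3.140657)) = 1.836775; f(s_2) = 0.096478
s_3 = 1.836775 - (0.096478)·(1.836775 - 1.190000)/(0.096478 - (-1.928647)) = 1.805962; f(s_3) = 0.003761
s_4 = 1.805962 - (0.003761)·(1.805962 - 1.836775)/(0.003761 - (0.096478)) = 1.804712; f(s_4) = -0.000006

1.80471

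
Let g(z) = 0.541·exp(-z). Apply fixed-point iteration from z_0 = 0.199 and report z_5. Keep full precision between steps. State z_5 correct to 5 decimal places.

0.37401

z_1 = g(0.199000) = 0.443376
z_2 = g(0.443376) = 0.347249
z_3 = g(0.347249) = 0.382286
z_4 = g(0.382286) = 0.369124
z_5 = g(0.369124) = 0.374015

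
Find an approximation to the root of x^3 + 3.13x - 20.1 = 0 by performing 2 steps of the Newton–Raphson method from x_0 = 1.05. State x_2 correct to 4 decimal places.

Newton update: x ← x − f(x)/f'(x).
f'(x) = 3x^2 + 3.13
x_0 = 1.050000: f = -15.655875, f' = 6.437500 → x_1 = 1.050000 - (-15.655875)/(6.437500) = 3.481981
x_1 = 3.481981: f = 33.014789, f' = 39.502566 → x_2 = 3.481981 - (33.014789)/(39.502566) = 2.646217

2.6462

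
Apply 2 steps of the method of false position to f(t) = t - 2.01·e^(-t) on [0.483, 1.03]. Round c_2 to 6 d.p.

f(0.483000) = -0.757029, f(1.030000) = 0.312416
step 1: c = 0.870205, f(c) = 0.028286 > 0 → new bracket [0.483000, 0.870205]
step 2: c = 0.856259, f(c) = 0.002515 > 0 → new bracket [0.483000, 0.856259]

0.856259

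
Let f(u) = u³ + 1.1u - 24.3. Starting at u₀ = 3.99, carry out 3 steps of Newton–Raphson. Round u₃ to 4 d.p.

2.7703

Newton update: u ← u − f(u)/f'(u).
f'(u) = 3u² + 1.1
u_0 = 3.990000: f = 43.610199, f' = 48.860300 → u_1 = 3.990000 - (43.610199)/(48.860300) = 3.097451
u_1 = 3.097451: f = 8.824777, f' = 29.882613 → u_2 = 3.097451 - (8.824777)/(29.882613) = 2.802137
u_2 = 2.802137: f = 0.784639, f' = 24.655907 → u_3 = 2.802137 - (0.784639)/(24.655907) = 2.770313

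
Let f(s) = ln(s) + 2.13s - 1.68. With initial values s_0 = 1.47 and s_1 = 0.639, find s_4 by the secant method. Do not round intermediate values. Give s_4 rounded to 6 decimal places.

0.859697

Secant update: s_(k+1) = s_k − f(s_k)·(s_k − s_(k-1))/(f(s_k) − f(s_(k-1))).
f(s_0) = 1.836362, f(s_1) = -0.766781
s_2 = 0.639000 - (-0.766781)·(0.639000 - 1.470000)/(-0.766781 - (1.836362)) = 0.883779; f(s_2) = 0.078901
s_3 = 0.883779 - (0.078901)·(0.883779 - 0.639000)/(0.078901 - (-0.766781)) = 0.860941; f(s_3) = 0.004076
s_4 = 0.860941 - (0.004076)·(0.860941 - 0.883779)/(0.004076 - (0.078901)) = 0.859697; f(s_4) = -0.000020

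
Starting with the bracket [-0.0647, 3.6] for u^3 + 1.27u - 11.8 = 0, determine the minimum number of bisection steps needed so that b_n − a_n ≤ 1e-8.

29

Initial width b − a = 3.6 − -0.0647 = 3.664700.
After n steps the width is (b−a)/2^n; need (b−a)/2^n ≤ 1e-8.
So n ≥ log₂(3.664700/1e-8) = log₂(366470000.0000) ≈ 28.4491.
Hence n = 29.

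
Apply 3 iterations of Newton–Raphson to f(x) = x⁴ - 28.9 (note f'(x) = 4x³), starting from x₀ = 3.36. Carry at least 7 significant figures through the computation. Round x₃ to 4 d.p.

x_0 = 3.360000: f = 98.555068, f' = 151.732224 → x_1 = 3.360000 - (98.555068)/(151.732224) = 2.710467
x_1 = 2.710467: f = 25.073002, f' = 79.651218 → x_2 = 2.710467 - (25.073002)/(79.651218) = 2.395682
x_2 = 2.395682: f = 4.039487, f' = 54.998091 → x_3 = 2.395682 - (4.039487)/(54.998091) = 2.322234

2.3222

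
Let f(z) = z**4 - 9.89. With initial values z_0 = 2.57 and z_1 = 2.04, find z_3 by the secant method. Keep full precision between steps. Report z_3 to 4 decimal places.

f(z_0) = 33.734704, f(z_1) = 7.428915
z_2 = 2.040000 - (7.428915)·(2.040000 - 2.570000)/(7.428915 - (33.734704)) = 1.890325; f(z_2) = 2.878671
z_3 = 1.890325 - (2.878671)·(1.890325 - 2.040000)/(2.878671 - (7.428915)) = 1.795634; f(z_3) = 0.506121

1.7956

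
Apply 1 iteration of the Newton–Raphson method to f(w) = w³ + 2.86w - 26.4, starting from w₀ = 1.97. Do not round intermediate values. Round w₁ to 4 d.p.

Newton update: w ← w − f(w)/f'(w).
f'(w) = 3w² + 2.86
w_0 = 1.970000: f = -13.120427, f' = 14.502700 → w_1 = 1.970000 - (-13.120427)/(14.502700) = 2.874689

2.8747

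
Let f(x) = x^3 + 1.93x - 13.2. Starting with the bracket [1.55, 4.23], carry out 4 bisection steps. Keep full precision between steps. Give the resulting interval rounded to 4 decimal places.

f(1.550000) = -6.484625, f(4.230000) = 70.650867 (opposite signs)
step 1: m = 2.890000, f(m) = 16.515269 > 0 → root in [1.550000, 2.890000]
step 2: m = 2.220000, f(m) = 2.025648 > 0 → root in [1.550000, 2.220000]
step 3: m = 1.885000, f(m) = -2.864121 < 0 → root in [1.885000, 2.220000]
step 4: m = 2.052500, f(m) = -0.591993 < 0 → root in [2.052500, 2.220000]

[2.0525, 2.2200]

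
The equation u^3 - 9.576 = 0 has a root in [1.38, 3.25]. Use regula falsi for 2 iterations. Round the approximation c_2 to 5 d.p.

f(1.380000) = -6.947928, f(3.250000) = 24.752125
step 1: c = 1.789861, f(c) = -3.841994 < 0 → new bracket [1.789861, 3.250000]
step 2: c = 1.986050, f(c) = -1.742235 < 0 → new bracket [1.986050, 3.250000]

1.98605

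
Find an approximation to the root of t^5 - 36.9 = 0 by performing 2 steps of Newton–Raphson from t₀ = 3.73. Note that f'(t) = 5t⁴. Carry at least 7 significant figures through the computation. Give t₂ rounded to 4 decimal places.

2.5062

t_0 = 3.730000: f = 685.111573, f' = 967.843932 → t_1 = 3.730000 - (685.111573)/(967.843932) = 3.022126
t_1 = 3.022126: f = 215.194182, f' = 417.080862 → t_2 = 3.022126 - (215.194182)/(417.080862) = 2.506173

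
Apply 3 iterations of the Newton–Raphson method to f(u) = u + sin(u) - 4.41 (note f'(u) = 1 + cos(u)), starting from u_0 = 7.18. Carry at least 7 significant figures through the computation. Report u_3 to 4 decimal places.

5.2627

u_0 = 7.180000: f = 3.551343, f' = 1.624102 → u_1 = 7.180000 - (3.551343)/(1.624102) = 4.993350
u_1 = 4.993350: f = -0.377440, f' = 1.277279 → u_2 = 4.993350 - (-0.377440)/(1.277279) = 5.288853
u_2 = 5.288853: f = 0.040457, f' = 1.545063 → u_3 = 5.288853 - (0.040457)/(1.545063) = 5.262668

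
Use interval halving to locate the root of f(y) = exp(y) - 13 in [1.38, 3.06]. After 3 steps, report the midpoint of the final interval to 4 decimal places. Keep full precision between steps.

f(1.380000) = -9.025098, f(3.060000) = 8.327557 (opposite signs)
step 1: m = 2.220000, f(m) = -3.792669 < 0 → root in [2.220000, 3.060000]
step 2: m = 2.640000, f(m) = 1.013204 > 0 → root in [2.220000, 2.640000]
step 3: m = 2.430000, f(m) = -1.641118 < 0 → root in [2.430000, 2.640000]
Midpoint of [2.430000, 2.640000] = 2.535000

2.5350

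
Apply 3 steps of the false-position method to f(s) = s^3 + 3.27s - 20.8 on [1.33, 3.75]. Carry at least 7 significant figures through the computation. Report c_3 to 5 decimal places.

f(1.330000) = -14.098263, f(3.750000) = 44.196875
step 1: c = 1.915260, f(c) = -7.511507 < 0 → new bracket [1.915260, 3.750000]
step 2: c = 2.181786, f(c) = -3.279836 < 0 → new bracket [2.181786, 3.750000]
step 3: c = 2.290123, f(c) = -1.300366 < 0 → new bracket [2.290123, 3.750000]

2.29012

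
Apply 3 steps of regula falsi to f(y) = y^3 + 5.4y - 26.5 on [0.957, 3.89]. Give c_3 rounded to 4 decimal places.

f(0.957000) = -20.455733, f(3.890000) = 53.369869
step 1: c = 1.769681, f(c) = -11.401487 < 0 → new bracket [1.769681, 3.890000]
step 2: c = 2.142914, f(c) = -5.087836 < 0 → new bracket [2.142914, 3.890000]
step 3: c = 2.294970, f(c) = -2.019803 < 0 → new bracket [2.294970, 3.890000]

2.2950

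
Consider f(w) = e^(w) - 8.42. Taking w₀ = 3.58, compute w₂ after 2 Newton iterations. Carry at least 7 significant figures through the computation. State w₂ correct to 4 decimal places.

f'(w) = e^(w)
w_0 = 3.580000: f = 27.453541, f' = 35.873541 → w_1 = 3.580000 - (27.453541)/(35.873541) = 2.814713
w_1 = 2.814713: f = 8.268392, f' = 16.688392 → w_2 = 2.814713 - (8.268392)/(16.688392) = 2.319256

2.3193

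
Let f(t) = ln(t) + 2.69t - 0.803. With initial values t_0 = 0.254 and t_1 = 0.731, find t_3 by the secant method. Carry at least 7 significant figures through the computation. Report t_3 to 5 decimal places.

0.53105

f(t_0) = -1.490161, f(t_1) = 0.850048
t_2 = 0.731000 - (0.850048)·(0.731000 - 0.254000)/(0.850048 - (-1.490161)) = 0.557736; f(t_2) = 0.113442
t_3 = 0.557736 - (0.113442)·(0.557736 - 0.731000)/(0.113442 - (0.850048)) = 0.531053; f(t_3) = -0.007362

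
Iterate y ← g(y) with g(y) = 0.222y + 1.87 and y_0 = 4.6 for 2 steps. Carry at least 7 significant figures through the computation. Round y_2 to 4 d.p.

2.5118

y_1 = g(4.600000) = 2.891200
y_2 = g(2.891200) = 2.511846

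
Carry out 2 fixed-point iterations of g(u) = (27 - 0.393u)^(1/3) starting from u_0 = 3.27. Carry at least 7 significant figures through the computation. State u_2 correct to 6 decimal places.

2.956407

u_1 = g(3.270000) = 2.951628
u_2 = g(2.951628) = 2.956407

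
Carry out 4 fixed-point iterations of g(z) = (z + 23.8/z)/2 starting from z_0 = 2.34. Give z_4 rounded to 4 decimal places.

z_1 = g(2.340000) = 6.255470
z_2 = g(6.255470) = 5.030070
z_3 = g(5.030070) = 4.880807
z_4 = g(4.880807) = 4.878525

4.8785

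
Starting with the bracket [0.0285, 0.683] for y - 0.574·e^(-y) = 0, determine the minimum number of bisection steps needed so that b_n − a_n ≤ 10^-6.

20

Initial width b − a = 0.683 − 0.0285 = 0.654500.
After n steps the width is (b−a)/2^n; need (b−a)/2^n ≤ 10^-6.
So n ≥ log₂(0.654500/10^-6) = log₂(654500.0000) ≈ 19.3200.
Hence n = 20.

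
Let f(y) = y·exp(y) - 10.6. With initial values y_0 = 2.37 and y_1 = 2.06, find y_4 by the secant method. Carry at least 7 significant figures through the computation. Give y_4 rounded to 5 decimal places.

1.78363

f(y_0) = 14.752820, f(y_1) = 5.562698
y_2 = 2.060000 - (5.562698)·(2.060000 - 2.370000)/(5.562698 - (14.752820)) = 1.872360; f(y_2) = 1.577127
y_3 = 1.872360 - (1.577127)·(1.872360 - 2.060000)/(1.577127 - (5.562698)) = 1.798109; f(y_3) = 0.257372
y_4 = 1.798109 - (0.257372)·(1.798109 - 1.872360)/(0.257372 - (1.577127)) = 1.783629; f(y_4) = 0.015113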